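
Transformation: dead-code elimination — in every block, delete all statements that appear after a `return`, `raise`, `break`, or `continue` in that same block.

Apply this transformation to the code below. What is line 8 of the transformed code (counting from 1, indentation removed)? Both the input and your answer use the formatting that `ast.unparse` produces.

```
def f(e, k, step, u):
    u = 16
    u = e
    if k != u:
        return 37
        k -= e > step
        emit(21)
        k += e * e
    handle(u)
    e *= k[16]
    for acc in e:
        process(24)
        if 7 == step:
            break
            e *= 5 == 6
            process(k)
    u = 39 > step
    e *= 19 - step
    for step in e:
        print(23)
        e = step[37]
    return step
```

for acc in e:

Transformed code:
def f(e, k, step, u):
    u = 16
    u = e
    if k != u:
        return 37
    handle(u)
    e *= k[16]
    for acc in e:
        process(24)
        if 7 == step:
            break
    u = 39 > step
    e *= 19 - step
    for step in e:
        print(23)
        e = step[37]
    return step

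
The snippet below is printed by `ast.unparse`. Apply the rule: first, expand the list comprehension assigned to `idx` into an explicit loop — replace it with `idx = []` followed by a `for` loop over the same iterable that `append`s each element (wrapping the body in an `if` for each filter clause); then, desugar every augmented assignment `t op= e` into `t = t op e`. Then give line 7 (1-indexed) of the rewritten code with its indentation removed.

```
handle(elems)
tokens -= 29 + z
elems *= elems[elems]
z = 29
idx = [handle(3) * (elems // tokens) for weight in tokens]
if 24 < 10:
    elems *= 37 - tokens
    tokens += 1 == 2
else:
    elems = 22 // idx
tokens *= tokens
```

Transformed code:
handle(elems)
tokens = tokens - (29 + z)
elems = elems * elems[elems]
z = 29
idx = []
for weight in tokens:
    idx.append(handle(3) * (elems // tokens))
if 24 < 10:
    elems = elems * (37 - tokens)
    tokens = tokens + (1 == 2)
else:
    elems = 22 // idx
tokens = tokens * tokens

idx.append(handle(3) * (elems // tokens))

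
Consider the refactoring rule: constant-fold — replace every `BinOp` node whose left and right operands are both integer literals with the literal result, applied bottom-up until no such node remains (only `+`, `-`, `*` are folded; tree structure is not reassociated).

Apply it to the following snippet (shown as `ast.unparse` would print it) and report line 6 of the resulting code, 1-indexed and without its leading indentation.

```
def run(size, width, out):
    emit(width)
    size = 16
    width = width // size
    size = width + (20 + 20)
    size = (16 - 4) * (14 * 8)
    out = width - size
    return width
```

size = 1344

Transformed code:
def run(size, width, out):
    emit(width)
    size = 16
    width = width // size
    size = width + 40
    size = 1344
    out = width - size
    return width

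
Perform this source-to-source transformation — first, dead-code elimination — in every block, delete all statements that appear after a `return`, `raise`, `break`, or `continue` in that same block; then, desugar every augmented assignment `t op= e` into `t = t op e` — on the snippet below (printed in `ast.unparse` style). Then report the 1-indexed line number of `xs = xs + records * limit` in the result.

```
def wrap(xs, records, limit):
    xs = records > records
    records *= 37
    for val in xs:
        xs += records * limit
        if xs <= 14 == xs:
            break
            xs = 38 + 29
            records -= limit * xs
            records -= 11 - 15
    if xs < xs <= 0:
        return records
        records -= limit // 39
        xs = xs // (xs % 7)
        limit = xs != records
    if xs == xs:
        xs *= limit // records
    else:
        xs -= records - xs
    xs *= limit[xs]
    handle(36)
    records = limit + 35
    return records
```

Transformed code:
def wrap(xs, records, limit):
    xs = records > records
    records = records * 37
    for val in xs:
        xs = xs + records * limit
        if xs <= 14 == xs:
            break
    if xs < xs <= 0:
        return records
    if xs == xs:
        xs = xs * (limit // records)
    else:
        xs = xs - (records - xs)
    xs = xs * limit[xs]
    handle(36)
    records = limit + 35
    return records

5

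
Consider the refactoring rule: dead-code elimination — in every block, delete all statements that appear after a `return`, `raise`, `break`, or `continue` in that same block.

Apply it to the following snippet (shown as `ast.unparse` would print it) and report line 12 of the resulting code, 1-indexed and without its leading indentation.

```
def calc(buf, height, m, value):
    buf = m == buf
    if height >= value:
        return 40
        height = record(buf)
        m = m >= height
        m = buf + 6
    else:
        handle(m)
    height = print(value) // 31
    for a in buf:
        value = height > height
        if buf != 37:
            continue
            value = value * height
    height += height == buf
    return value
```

height += height == buf

Transformed code:
def calc(buf, height, m, value):
    buf = m == buf
    if height >= value:
        return 40
    else:
        handle(m)
    height = print(value) // 31
    for a in buf:
        value = height > height
        if buf != 37:
            continue
    height += height == buf
    return value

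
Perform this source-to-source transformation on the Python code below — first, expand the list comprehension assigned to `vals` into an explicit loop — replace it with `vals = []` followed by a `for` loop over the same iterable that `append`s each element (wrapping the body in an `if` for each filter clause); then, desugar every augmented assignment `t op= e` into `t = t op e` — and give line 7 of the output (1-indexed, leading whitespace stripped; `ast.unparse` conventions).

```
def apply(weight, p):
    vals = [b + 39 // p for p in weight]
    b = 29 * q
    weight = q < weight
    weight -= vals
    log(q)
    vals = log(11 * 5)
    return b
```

Transformed code:
def apply(weight, p):
    vals = []
    for p in weight:
        vals.append(b + 39 // p)
    b = 29 * q
    weight = q < weight
    weight = weight - vals
    log(q)
    vals = log(11 * 5)
    return b

weight = weight - vals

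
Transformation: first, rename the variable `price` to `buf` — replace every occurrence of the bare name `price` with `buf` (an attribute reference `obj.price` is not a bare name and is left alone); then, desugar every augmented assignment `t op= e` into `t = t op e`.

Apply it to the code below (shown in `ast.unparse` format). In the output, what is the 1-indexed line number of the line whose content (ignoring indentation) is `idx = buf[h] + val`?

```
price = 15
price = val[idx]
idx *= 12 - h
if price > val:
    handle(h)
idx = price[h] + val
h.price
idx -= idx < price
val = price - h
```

Transformed code:
buf = 15
buf = val[idx]
idx = idx * (12 - h)
if buf > val:
    handle(h)
idx = buf[h] + val
h.price
idx = idx - (idx < buf)
val = buf - h

6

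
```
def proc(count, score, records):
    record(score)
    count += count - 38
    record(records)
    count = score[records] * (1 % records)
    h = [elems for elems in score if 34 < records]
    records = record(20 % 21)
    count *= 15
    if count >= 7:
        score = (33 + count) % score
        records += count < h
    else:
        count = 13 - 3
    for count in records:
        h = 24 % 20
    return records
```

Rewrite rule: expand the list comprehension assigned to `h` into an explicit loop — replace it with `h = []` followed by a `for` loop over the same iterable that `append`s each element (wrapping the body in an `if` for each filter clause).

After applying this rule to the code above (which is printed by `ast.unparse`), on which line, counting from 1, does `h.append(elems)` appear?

Transformed code:
def proc(count, score, records):
    record(score)
    count += count - 38
    record(records)
    count = score[records] * (1 % records)
    h = []
    for elems in score:
        if 34 < records:
            h.append(elems)
    records = record(20 % 21)
    count *= 15
    if count >= 7:
        score = (33 + count) % score
        records += count < h
    else:
        count = 13 - 3
    for count in records:
        h = 24 % 20
    return records

9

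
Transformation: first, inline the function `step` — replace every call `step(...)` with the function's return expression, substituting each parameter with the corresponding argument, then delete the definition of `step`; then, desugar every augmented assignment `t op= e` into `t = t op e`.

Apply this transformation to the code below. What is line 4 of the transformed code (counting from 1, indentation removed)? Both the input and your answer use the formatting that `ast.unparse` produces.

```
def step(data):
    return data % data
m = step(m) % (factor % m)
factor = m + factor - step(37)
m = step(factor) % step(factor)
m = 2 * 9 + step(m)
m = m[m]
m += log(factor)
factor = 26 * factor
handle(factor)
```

Transformed code:
m = m % m % (factor % m)
factor = m + factor - 37 % 37
m = factor % factor % (factor % factor)
m = 2 * 9 + m % m
m = m[m]
m = m + log(factor)
factor = 26 * factor
handle(factor)

m = 2 * 9 + m % m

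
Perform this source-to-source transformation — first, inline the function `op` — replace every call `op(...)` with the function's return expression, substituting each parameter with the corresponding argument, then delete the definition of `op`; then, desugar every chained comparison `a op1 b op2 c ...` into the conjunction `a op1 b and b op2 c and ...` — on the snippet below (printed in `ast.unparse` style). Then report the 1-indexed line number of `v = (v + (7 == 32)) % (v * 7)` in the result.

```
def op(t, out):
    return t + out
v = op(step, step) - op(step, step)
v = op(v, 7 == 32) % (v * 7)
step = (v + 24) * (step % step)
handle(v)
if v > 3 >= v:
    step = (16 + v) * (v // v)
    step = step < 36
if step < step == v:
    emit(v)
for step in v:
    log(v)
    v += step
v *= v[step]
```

2

Transformed code:
v = step + step - (step + step)
v = (v + (7 == 32)) % (v * 7)
step = (v + 24) * (step % step)
handle(v)
if v > 3 and 3 >= v:
    step = (16 + v) * (v // v)
    step = step < 36
if step < step and step == v:
    emit(v)
for step in v:
    log(v)
    v += step
v *= v[step]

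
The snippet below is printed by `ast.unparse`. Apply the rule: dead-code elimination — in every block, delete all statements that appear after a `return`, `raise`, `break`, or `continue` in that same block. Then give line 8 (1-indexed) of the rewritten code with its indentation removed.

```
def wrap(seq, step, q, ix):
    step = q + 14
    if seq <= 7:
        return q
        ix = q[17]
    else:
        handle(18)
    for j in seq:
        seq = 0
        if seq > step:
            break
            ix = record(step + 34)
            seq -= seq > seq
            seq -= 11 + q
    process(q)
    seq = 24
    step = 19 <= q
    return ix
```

seq = 0

Transformed code:
def wrap(seq, step, q, ix):
    step = q + 14
    if seq <= 7:
        return q
    else:
        handle(18)
    for j in seq:
        seq = 0
        if seq > step:
            break
    process(q)
    seq = 24
    step = 19 <= q
    return ix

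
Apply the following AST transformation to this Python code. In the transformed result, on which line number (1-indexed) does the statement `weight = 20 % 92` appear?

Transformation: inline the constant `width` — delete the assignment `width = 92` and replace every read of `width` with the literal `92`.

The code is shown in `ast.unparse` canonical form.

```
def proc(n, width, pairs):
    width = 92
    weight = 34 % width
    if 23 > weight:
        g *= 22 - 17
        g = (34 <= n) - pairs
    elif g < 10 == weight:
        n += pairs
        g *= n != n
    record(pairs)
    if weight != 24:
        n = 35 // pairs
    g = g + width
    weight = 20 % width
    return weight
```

13

Transformed code:
def proc(n, width, pairs):
    weight = 34 % 92
    if 23 > weight:
        g *= 22 - 17
        g = (34 <= n) - pairs
    elif g < 10 == weight:
        n += pairs
        g *= n != n
    record(pairs)
    if weight != 24:
        n = 35 // pairs
    g = g + 92
    weight = 20 % 92
    return weight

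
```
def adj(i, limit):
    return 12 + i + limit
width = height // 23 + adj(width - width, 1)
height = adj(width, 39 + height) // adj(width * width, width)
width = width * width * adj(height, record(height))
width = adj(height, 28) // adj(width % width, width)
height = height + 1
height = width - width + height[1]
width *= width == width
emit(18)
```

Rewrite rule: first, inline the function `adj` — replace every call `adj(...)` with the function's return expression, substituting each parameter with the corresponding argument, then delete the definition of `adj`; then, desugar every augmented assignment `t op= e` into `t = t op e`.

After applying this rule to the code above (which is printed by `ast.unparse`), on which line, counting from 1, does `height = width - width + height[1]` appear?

Transformed code:
width = height // 23 + (12 + (width - width) + 1)
height = (12 + width + (39 + height)) // (12 + width * width + width)
width = width * width * (12 + height + record(height))
width = (12 + height + 28) // (12 + width % width + width)
height = height + 1
height = width - width + height[1]
width = width * (width == width)
emit(18)

6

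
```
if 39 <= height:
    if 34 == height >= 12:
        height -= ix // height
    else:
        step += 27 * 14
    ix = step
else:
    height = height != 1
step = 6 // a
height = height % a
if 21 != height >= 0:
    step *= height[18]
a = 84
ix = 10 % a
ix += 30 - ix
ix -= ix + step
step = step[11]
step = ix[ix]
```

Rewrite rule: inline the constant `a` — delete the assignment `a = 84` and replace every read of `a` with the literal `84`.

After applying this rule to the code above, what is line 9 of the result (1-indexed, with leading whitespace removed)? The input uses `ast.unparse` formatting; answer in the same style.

step = 6 // 84

Transformed code:
if 39 <= height:
    if 34 == height >= 12:
        height -= ix // height
    else:
        step += 27 * 14
    ix = step
else:
    height = height != 1
step = 6 // 84
height = height % 84
if 21 != height >= 0:
    step *= height[18]
ix = 10 % 84
ix += 30 - ix
ix -= ix + step
step = step[11]
step = ix[ix]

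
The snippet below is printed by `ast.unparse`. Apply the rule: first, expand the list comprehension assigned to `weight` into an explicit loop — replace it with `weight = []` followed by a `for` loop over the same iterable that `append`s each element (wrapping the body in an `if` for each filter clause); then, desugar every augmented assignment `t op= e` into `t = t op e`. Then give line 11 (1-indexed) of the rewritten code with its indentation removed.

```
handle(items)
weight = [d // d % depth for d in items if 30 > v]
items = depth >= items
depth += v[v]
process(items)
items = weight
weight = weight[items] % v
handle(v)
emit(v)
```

handle(v)

Transformed code:
handle(items)
weight = []
for d in items:
    if 30 > v:
        weight.append(d // d % depth)
items = depth >= items
depth = depth + v[v]
process(items)
items = weight
weight = weight[items] % v
handle(v)
emit(v)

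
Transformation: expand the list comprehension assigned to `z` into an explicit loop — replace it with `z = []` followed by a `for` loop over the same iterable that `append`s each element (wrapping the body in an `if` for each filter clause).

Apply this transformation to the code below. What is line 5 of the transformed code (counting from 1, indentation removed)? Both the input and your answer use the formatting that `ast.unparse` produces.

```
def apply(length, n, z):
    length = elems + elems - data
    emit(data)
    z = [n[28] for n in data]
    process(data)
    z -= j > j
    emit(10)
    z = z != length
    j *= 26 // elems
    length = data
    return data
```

Transformed code:
def apply(length, n, z):
    length = elems + elems - data
    emit(data)
    z = []
    for n in data:
        z.append(n[28])
    process(data)
    z -= j > j
    emit(10)
    z = z != length
    j *= 26 // elems
    length = data
    return data

for n in data:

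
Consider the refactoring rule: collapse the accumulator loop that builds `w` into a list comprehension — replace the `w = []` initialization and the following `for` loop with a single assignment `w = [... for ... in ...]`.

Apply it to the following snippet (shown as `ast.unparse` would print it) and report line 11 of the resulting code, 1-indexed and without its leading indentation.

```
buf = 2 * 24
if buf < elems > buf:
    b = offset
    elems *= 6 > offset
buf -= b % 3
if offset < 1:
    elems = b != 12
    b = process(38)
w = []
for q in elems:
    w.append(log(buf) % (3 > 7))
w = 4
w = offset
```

Transformed code:
buf = 2 * 24
if buf < elems > buf:
    b = offset
    elems *= 6 > offset
buf -= b % 3
if offset < 1:
    elems = b != 12
    b = process(38)
w = [log(buf) % (3 > 7) for q in elems]
w = 4
w = offset

w = offset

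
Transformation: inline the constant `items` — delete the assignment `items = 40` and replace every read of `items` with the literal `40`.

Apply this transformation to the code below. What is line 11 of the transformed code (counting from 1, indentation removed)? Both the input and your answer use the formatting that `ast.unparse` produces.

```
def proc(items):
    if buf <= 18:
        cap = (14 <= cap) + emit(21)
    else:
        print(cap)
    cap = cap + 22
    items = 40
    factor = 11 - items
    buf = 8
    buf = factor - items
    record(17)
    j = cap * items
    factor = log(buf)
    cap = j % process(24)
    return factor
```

j = cap * 40

Transformed code:
def proc(items):
    if buf <= 18:
        cap = (14 <= cap) + emit(21)
    else:
        print(cap)
    cap = cap + 22
    factor = 11 - 40
    buf = 8
    buf = factor - 40
    record(17)
    j = cap * 40
    factor = log(buf)
    cap = j % process(24)
    return factor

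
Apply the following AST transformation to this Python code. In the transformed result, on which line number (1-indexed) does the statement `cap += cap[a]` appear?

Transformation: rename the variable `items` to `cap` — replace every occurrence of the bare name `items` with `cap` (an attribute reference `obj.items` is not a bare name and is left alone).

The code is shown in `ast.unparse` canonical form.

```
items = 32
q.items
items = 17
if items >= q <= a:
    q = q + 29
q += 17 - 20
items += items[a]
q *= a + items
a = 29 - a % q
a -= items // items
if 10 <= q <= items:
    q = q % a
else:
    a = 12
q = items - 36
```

7

Transformed code:
cap = 32
q.items
cap = 17
if cap >= q <= a:
    q = q + 29
q += 17 - 20
cap += cap[a]
q *= a + cap
a = 29 - a % q
a -= cap // cap
if 10 <= q <= cap:
    q = q % a
else:
    a = 12
q = cap - 36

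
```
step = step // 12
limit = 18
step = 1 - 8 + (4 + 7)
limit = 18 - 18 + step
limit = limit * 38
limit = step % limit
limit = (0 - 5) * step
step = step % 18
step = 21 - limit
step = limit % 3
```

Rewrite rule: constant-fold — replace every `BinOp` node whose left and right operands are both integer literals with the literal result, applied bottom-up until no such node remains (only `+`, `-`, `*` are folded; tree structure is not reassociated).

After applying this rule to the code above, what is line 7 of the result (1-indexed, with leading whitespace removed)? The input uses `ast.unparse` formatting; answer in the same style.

limit = -5 * step

Transformed code:
step = step // 12
limit = 18
step = 4
limit = 0 + step
limit = limit * 38
limit = step % limit
limit = -5 * step
step = step % 18
step = 21 - limit
step = limit % 3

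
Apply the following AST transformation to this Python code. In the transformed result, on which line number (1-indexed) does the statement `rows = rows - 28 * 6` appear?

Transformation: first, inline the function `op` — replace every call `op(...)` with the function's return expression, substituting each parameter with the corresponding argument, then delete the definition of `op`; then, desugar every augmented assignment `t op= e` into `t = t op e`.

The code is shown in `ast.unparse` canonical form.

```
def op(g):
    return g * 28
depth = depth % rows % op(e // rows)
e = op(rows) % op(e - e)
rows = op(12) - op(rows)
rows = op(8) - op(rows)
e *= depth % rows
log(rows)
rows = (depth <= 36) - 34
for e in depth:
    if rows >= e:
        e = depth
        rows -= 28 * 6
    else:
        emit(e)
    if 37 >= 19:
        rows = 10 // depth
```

11

Transformed code:
depth = depth % rows % (e // rows * 28)
e = rows * 28 % ((e - e) * 28)
rows = 12 * 28 - rows * 28
rows = 8 * 28 - rows * 28
e = e * (depth % rows)
log(rows)
rows = (depth <= 36) - 34
for e in depth:
    if rows >= e:
        e = depth
        rows = rows - 28 * 6
    else:
        emit(e)
    if 37 >= 19:
        rows = 10 // depth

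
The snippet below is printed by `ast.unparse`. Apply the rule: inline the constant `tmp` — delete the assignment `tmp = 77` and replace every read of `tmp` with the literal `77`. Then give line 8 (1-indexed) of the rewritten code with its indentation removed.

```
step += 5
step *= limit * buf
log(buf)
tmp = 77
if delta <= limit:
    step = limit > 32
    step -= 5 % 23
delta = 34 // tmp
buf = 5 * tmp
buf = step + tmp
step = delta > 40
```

buf = 5 * 77

Transformed code:
step += 5
step *= limit * buf
log(buf)
if delta <= limit:
    step = limit > 32
    step -= 5 % 23
delta = 34 // 77
buf = 5 * 77
buf = step + 77
step = delta > 40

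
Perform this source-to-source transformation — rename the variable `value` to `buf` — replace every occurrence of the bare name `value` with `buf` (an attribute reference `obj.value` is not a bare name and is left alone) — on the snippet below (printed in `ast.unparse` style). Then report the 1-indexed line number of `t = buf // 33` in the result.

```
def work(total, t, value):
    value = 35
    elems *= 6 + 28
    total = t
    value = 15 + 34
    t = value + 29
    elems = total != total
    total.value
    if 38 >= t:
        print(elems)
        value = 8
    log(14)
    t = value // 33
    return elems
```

13

Transformed code:
def work(total, t, buf):
    buf = 35
    elems *= 6 + 28
    total = t
    buf = 15 + 34
    t = buf + 29
    elems = total != total
    total.value
    if 38 >= t:
        print(elems)
        buf = 8
    log(14)
    t = buf // 33
    return elems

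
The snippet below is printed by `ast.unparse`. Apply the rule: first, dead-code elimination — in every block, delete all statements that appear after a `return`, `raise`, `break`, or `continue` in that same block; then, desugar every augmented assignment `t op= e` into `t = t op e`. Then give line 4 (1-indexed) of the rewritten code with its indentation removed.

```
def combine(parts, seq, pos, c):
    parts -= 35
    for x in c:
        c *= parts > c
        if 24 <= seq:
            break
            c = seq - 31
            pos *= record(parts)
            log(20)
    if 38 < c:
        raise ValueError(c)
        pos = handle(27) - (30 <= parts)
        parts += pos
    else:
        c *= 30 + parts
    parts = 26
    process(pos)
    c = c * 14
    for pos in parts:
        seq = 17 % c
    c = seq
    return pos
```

Transformed code:
def combine(parts, seq, pos, c):
    parts = parts - 35
    for x in c:
        c = c * (parts > c)
        if 24 <= seq:
            break
    if 38 < c:
        raise ValueError(c)
    else:
        c = c * (30 + parts)
    parts = 26
    process(pos)
    c = c * 14
    for pos in parts:
        seq = 17 % c
    c = seq
    return pos

c = c * (parts > c)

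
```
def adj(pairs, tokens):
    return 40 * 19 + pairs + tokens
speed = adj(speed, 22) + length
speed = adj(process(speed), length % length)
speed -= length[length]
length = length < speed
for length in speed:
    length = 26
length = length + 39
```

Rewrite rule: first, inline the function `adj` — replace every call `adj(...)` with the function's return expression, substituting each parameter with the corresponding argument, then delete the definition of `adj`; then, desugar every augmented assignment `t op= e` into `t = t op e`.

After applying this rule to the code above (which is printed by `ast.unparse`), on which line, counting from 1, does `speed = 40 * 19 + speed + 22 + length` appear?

Transformed code:
speed = 40 * 19 + speed + 22 + length
speed = 40 * 19 + process(speed) + length % length
speed = speed - length[length]
length = length < speed
for length in speed:
    length = 26
length = length + 39

1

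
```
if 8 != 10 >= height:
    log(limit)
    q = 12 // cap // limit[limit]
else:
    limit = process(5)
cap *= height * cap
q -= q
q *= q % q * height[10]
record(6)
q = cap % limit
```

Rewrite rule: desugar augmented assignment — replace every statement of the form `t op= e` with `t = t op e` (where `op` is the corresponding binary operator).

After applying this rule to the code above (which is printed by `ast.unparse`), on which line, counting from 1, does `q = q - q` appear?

Transformed code:
if 8 != 10 >= height:
    log(limit)
    q = 12 // cap // limit[limit]
else:
    limit = process(5)
cap = cap * (height * cap)
q = q - q
q = q * (q % q * height[10])
record(6)
q = cap % limit

7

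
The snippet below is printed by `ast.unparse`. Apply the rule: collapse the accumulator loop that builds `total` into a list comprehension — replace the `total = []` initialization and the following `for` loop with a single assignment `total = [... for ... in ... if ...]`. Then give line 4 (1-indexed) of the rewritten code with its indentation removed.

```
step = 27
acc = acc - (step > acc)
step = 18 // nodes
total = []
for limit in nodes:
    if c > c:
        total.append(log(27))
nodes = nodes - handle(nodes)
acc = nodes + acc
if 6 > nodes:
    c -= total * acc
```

total = [log(27) for limit in nodes if c > c]

Transformed code:
step = 27
acc = acc - (step > acc)
step = 18 // nodes
total = [log(27) for limit in nodes if c > c]
nodes = nodes - handle(nodes)
acc = nodes + acc
if 6 > nodes:
    c -= total * acc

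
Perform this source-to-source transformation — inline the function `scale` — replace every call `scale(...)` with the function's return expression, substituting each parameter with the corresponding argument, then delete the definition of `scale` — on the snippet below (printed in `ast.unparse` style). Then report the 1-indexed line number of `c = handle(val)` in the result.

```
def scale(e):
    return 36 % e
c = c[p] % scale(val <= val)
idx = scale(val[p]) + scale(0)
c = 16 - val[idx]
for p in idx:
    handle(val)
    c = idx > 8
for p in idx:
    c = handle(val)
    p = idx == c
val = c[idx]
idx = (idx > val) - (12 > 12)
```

Transformed code:
c = c[p] % (36 % (val <= val))
idx = 36 % val[p] + 36 % 0
c = 16 - val[idx]
for p in idx:
    handle(val)
    c = idx > 8
for p in idx:
    c = handle(val)
    p = idx == c
val = c[idx]
idx = (idx > val) - (12 > 12)

8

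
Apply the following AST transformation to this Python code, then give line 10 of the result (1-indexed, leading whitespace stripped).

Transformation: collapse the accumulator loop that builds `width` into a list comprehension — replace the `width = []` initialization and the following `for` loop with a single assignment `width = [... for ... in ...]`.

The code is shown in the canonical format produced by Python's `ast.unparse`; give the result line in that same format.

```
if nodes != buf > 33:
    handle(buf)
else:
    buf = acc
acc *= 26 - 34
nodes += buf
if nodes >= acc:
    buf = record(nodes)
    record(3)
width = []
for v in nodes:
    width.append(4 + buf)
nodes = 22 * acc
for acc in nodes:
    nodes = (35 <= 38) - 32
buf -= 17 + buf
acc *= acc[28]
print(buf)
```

Transformed code:
if nodes != buf > 33:
    handle(buf)
else:
    buf = acc
acc *= 26 - 34
nodes += buf
if nodes >= acc:
    buf = record(nodes)
    record(3)
width = [4 + buf for v in nodes]
nodes = 22 * acc
for acc in nodes:
    nodes = (35 <= 38) - 32
buf -= 17 + buf
acc *= acc[28]
print(buf)

width = [4 + buf for v in nodes]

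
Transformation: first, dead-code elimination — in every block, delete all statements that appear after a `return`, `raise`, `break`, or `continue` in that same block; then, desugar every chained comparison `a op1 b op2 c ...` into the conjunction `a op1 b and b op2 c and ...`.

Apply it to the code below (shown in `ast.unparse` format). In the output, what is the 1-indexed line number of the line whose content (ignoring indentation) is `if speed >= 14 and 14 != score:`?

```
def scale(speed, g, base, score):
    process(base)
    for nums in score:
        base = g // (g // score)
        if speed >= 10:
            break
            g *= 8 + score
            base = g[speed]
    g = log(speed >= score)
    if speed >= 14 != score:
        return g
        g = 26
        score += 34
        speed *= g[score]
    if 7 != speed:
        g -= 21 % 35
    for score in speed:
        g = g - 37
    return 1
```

8

Transformed code:
def scale(speed, g, base, score):
    process(base)
    for nums in score:
        base = g // (g // score)
        if speed >= 10:
            break
    g = log(speed >= score)
    if speed >= 14 and 14 != score:
        return g
    if 7 != speed:
        g -= 21 % 35
    for score in speed:
        g = g - 37
    return 1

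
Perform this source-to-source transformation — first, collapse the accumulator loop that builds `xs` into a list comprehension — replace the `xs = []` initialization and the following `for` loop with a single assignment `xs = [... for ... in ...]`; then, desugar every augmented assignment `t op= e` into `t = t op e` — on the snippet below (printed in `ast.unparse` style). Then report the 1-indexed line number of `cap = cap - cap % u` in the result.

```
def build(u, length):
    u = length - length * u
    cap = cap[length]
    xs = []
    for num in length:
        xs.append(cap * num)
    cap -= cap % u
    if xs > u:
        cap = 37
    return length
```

5

Transformed code:
def build(u, length):
    u = length - length * u
    cap = cap[length]
    xs = [cap * num for num in length]
    cap = cap - cap % u
    if xs > u:
        cap = 37
    return length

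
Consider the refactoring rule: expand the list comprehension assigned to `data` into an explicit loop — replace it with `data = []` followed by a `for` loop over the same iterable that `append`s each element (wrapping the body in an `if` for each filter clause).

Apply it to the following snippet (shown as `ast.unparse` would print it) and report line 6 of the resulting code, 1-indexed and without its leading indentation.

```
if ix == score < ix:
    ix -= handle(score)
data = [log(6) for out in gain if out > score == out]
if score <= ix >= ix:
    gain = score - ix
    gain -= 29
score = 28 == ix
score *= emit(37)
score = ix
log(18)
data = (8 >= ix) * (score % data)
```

Transformed code:
if ix == score < ix:
    ix -= handle(score)
data = []
for out in gain:
    if out > score == out:
        data.append(log(6))
if score <= ix >= ix:
    gain = score - ix
    gain -= 29
score = 28 == ix
score *= emit(37)
score = ix
log(18)
data = (8 >= ix) * (score % data)

data.append(log(6))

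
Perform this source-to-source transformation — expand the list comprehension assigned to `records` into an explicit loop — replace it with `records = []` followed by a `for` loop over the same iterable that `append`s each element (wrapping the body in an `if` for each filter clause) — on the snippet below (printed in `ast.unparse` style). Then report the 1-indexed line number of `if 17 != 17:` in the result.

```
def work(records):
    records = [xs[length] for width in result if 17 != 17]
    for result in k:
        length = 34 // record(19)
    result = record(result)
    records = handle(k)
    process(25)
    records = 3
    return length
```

4

Transformed code:
def work(records):
    records = []
    for width in result:
        if 17 != 17:
            records.append(xs[length])
    for result in k:
        length = 34 // record(19)
    result = record(result)
    records = handle(k)
    process(25)
    records = 3
    return length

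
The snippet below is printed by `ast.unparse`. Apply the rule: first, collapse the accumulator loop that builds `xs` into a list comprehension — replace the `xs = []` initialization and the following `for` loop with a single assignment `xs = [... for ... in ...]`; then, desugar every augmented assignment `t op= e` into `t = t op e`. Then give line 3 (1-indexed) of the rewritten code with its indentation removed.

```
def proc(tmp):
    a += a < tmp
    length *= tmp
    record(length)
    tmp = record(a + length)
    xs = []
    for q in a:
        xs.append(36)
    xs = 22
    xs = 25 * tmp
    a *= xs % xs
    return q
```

length = length * tmp

Transformed code:
def proc(tmp):
    a = a + (a < tmp)
    length = length * tmp
    record(length)
    tmp = record(a + length)
    xs = [36 for q in a]
    xs = 22
    xs = 25 * tmp
    a = a * (xs % xs)
    return q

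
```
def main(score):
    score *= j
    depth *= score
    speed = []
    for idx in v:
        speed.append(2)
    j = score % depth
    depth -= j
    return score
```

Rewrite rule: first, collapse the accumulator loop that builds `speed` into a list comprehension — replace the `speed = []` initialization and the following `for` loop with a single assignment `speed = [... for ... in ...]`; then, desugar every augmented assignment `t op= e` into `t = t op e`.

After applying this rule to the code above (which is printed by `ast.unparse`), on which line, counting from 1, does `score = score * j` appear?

2

Transformed code:
def main(score):
    score = score * j
    depth = depth * score
    speed = [2 for idx in v]
    j = score % depth
    depth = depth - j
    return score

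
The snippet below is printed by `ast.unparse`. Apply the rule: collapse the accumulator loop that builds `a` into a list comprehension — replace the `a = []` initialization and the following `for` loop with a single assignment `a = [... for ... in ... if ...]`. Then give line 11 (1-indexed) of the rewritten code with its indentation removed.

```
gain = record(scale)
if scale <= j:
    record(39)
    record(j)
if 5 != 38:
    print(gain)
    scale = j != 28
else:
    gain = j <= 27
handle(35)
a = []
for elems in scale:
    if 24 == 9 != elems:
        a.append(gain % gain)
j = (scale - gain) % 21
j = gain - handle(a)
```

Transformed code:
gain = record(scale)
if scale <= j:
    record(39)
    record(j)
if 5 != 38:
    print(gain)
    scale = j != 28
else:
    gain = j <= 27
handle(35)
a = [gain % gain for elems in scale if 24 == 9 != elems]
j = (scale - gain) % 21
j = gain - handle(a)

a = [gain % gain for elems in scale if 24 == 9 != elems]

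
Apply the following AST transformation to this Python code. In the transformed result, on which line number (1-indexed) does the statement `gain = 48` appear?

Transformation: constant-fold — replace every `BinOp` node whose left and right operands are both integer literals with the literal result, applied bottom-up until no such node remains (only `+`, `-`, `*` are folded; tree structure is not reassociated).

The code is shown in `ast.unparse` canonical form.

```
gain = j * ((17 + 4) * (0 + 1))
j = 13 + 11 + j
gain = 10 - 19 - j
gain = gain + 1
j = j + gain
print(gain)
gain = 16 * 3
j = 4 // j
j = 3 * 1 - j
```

Transformed code:
gain = j * 21
j = 24 + j
gain = -9 - j
gain = gain + 1
j = j + gain
print(gain)
gain = 48
j = 4 // j
j = 3 - j

7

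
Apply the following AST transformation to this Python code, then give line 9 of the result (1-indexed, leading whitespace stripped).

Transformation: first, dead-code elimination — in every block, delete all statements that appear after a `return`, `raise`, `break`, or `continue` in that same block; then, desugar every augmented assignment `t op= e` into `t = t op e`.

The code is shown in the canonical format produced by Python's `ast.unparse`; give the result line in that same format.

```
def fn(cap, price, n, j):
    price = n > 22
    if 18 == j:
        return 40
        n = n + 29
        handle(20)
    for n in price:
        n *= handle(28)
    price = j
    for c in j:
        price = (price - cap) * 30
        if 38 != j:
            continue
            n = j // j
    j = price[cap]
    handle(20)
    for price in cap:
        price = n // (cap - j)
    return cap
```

price = (price - cap) * 30

Transformed code:
def fn(cap, price, n, j):
    price = n > 22
    if 18 == j:
        return 40
    for n in price:
        n = n * handle(28)
    price = j
    for c in j:
        price = (price - cap) * 30
        if 38 != j:
            continue
    j = price[cap]
    handle(20)
    for price in cap:
        price = n // (cap - j)
    return cap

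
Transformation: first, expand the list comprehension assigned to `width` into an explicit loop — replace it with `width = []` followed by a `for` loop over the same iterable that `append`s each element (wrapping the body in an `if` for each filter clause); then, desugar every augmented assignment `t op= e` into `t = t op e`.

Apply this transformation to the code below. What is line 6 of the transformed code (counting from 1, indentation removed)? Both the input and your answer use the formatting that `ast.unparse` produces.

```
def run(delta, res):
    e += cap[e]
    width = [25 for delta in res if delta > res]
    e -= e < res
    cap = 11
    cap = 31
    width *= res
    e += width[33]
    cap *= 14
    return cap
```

width.append(25)

Transformed code:
def run(delta, res):
    e = e + cap[e]
    width = []
    for delta in res:
        if delta > res:
            width.append(25)
    e = e - (e < res)
    cap = 11
    cap = 31
    width = width * res
    e = e + width[33]
    cap = cap * 14
    return cap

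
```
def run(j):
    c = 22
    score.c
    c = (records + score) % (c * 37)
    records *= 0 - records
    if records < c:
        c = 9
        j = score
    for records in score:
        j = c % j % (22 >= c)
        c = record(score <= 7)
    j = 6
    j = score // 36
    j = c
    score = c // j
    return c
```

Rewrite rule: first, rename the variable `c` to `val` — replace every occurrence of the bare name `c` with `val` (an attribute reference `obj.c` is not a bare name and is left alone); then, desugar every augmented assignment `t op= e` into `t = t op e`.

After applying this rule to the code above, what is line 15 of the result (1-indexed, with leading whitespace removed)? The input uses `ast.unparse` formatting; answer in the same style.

Transformed code:
def run(j):
    val = 22
    score.c
    val = (records + score) % (val * 37)
    records = records * (0 - records)
    if records < val:
        val = 9
        j = score
    for records in score:
        j = val % j % (22 >= val)
        val = record(score <= 7)
    j = 6
    j = score // 36
    j = val
    score = val // j
    return val

score = val // j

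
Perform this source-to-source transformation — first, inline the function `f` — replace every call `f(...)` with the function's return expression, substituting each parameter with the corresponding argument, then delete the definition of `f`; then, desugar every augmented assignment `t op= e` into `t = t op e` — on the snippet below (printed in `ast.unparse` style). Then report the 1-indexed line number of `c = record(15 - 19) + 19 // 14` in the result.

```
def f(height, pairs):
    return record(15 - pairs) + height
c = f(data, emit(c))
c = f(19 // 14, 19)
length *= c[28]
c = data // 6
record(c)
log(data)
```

Transformed code:
c = record(15 - emit(c)) + data
c = record(15 - 19) + 19 // 14
length = length * c[28]
c = data // 6
record(c)
log(data)

2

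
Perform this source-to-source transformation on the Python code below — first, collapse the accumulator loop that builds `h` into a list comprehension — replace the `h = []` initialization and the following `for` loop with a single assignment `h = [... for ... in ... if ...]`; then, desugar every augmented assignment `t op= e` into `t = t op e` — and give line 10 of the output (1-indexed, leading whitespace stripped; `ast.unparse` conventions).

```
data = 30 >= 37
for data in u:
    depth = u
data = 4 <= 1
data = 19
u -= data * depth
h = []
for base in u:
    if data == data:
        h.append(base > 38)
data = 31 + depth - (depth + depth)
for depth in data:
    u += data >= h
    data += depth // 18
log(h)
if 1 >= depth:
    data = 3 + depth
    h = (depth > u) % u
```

Transformed code:
data = 30 >= 37
for data in u:
    depth = u
data = 4 <= 1
data = 19
u = u - data * depth
h = [base > 38 for base in u if data == data]
data = 31 + depth - (depth + depth)
for depth in data:
    u = u + (data >= h)
    data = data + depth // 18
log(h)
if 1 >= depth:
    data = 3 + depth
    h = (depth > u) % u

u = u + (data >= h)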